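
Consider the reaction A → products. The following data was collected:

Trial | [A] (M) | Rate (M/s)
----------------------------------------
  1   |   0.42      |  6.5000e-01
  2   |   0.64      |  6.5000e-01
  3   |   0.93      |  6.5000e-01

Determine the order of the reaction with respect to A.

zeroth order (0)

Step 1: Compare trials - when concentration changes, rate stays constant.
Step 2: rate₂/rate₁ = 6.5000e-01/6.5000e-01 = 1
Step 3: [A]₂/[A]₁ = 0.64/0.42 = 1.524
Step 4: Since rate ratio ≈ (conc ratio)^0, the reaction is zeroth order.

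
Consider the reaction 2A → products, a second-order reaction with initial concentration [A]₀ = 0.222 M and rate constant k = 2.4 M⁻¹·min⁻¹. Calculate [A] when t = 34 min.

0.01161 M

Step 1: For a second-order reaction: 1/[A] = 1/[A]₀ + kt
Step 2: 1/[A] = 1/0.222 + 2.4 × 34
Step 3: 1/[A] = 4.505 + 81.6 = 86.1
Step 4: [A] = 1/86.1 = 0.01161 M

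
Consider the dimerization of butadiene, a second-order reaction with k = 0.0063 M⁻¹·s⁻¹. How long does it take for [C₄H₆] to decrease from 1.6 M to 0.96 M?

66.14 s

Step 1: For second-order: t = (1/[C₄H₆] - 1/[C₄H₆]₀)/k
Step 2: t = (1/0.96 - 1/1.6)/0.0063
Step 3: t = (1.042 - 0.625)/0.0063
Step 4: t = 0.4167/0.0063 = 66.14 s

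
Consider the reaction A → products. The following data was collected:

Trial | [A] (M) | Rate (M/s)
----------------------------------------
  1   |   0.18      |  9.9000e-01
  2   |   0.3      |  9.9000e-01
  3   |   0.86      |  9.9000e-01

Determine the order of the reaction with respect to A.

zeroth order (0)

Step 1: Compare trials - when concentration changes, rate stays constant.
Step 2: rate₂/rate₁ = 9.9000e-01/9.9000e-01 = 1
Step 3: [A]₂/[A]₁ = 0.3/0.18 = 1.667
Step 4: Since rate ratio ≈ (conc ratio)^0, the reaction is zeroth order.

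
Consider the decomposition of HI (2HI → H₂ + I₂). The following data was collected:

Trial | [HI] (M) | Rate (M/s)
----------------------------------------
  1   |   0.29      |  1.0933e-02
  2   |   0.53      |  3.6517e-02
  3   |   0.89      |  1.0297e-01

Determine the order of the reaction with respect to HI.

second order (2)

Step 1: Compare trials to find order n where rate₂/rate₁ = ([HI]₂/[HI]₁)^n
Step 2: rate₂/rate₁ = 3.6517e-02/1.0933e-02 = 3.34
Step 3: [HI]₂/[HI]₁ = 0.53/0.29 = 1.828
Step 4: n = ln(3.34)/ln(1.828) = 2.00 ≈ 2
Step 5: The reaction is second order in HI.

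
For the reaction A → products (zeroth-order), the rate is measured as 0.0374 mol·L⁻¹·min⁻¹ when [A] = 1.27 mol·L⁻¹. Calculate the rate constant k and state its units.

0.0374 mol·L⁻¹·min⁻¹

Step 1: For a zeroth-order reaction, rate = k (independent of concentration).
Step 2: k = rate = 0.0374 mol·L⁻¹·min⁻¹.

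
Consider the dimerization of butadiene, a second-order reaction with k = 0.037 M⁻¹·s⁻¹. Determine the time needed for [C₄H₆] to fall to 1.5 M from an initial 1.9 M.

3.793 s

Step 1: For second-order: t = (1/[C₄H₆] - 1/[C₄H₆]₀)/k
Step 2: t = (1/1.5 - 1/1.9)/0.037
Step 3: t = (0.6667 - 0.5263)/0.037
Step 4: t = 0.1404/0.037 = 3.793 s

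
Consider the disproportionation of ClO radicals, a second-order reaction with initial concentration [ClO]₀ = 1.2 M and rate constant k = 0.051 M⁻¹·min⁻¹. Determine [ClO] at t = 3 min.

1.014 M

Step 1: For a second-order reaction: 1/[ClO] = 1/[ClO]₀ + kt
Step 2: 1/[ClO] = 1/1.2 + 0.051 × 3
Step 3: 1/[ClO] = 0.8333 + 0.153 = 0.9863
Step 4: [ClO] = 1/0.9863 = 1.014 M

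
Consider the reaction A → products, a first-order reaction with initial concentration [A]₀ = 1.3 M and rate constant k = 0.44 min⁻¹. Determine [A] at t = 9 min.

0.02478 M

Step 1: For a first-order reaction: [A] = [A]₀ × e^(-kt)
Step 2: [A] = 1.3 × e^(-0.44 × 9)
Step 3: [A] = 1.3 × e^(-3.96)
Step 4: [A] = 1.3 × 0.0190631 = 0.02478 M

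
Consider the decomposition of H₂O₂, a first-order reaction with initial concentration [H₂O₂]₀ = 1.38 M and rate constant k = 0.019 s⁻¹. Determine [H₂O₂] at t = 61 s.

0.433 M

Step 1: For a first-order reaction: [H₂O₂] = [H₂O₂]₀ × e^(-kt)
Step 2: [H₂O₂] = 1.38 × e^(-0.019 × 61)
Step 3: [H₂O₂] = 1.38 × e^(-1.159)
Step 4: [H₂O₂] = 1.38 × 0.3138 = 0.433 M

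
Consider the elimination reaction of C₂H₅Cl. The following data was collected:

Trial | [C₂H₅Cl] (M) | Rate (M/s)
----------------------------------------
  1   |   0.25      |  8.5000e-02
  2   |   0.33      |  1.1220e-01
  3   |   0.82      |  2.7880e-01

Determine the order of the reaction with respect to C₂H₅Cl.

first order (1)

Step 1: Compare trials to find order n where rate₂/rate₁ = ([C₂H₅Cl]₂/[C₂H₅Cl]₁)^n
Step 2: rate₂/rate₁ = 1.1220e-01/8.5000e-02 = 1.32
Step 3: [C₂H₅Cl]₂/[C₂H₅Cl]₁ = 0.33/0.25 = 1.32
Step 4: n = ln(1.32)/ln(1.32) = 1.00 ≈ 1
Step 5: The reaction is first order in C₂H₅Cl.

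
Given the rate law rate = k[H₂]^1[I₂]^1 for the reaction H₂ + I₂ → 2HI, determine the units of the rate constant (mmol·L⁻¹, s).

(mmol·L⁻¹)⁻¹·s⁻¹

Step 1: Overall order = 1 + 1 = 2.
Step 2: rate has units mmol·L⁻¹·s⁻¹; [H₂]^1[I₂]^1 has units (mmol·L⁻¹)^2.
Step 3: k = rate/([H₂]^1[I₂]^1), so units of k = (mmol·L⁻¹)^(1-2)·s⁻¹ = (mmol·L⁻¹)⁻¹·s⁻¹.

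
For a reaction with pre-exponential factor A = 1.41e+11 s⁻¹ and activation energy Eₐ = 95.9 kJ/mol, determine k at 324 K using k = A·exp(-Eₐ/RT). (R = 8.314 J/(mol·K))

4.87e-05 s⁻¹

Step 1: Use the Arrhenius equation: k = A × exp(-Eₐ/RT)
Step 2: Convert Eₐ to J/mol: 95.9 kJ/mol = 95900 J/mol
Step 3: Calculate the exponent: -Eₐ/(RT) = -95900/(8.314 × 324) = -35.60111
Step 4: k = 1.41e+11 × exp(-35.60111)
Step 5: k = 1.41e+11 × 3.45648e-16 = 4.8736e-05 s⁻¹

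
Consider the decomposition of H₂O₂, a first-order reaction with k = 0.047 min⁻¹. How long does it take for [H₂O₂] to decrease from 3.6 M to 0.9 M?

29.5 min

Step 1: For first-order: t = ln([H₂O₂]₀/[H₂O₂])/k
Step 2: t = ln(3.6/0.9)/0.047
Step 3: t = ln(4)/0.047
Step 4: t = 1.386/0.047 = 29.5 min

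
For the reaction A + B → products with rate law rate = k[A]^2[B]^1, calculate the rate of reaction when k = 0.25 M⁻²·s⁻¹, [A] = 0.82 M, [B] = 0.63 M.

0.1059 M/s

Step 1: The rate law is rate = k[A]^2[B]^1
Step 2: Substitute: rate = 0.25 × (0.82)^2 × (0.63)^1
Step 3: rate = 0.25 × 0.6724 × 0.63 = 0.105903 M/s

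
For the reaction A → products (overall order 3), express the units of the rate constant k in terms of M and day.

M⁻²·day⁻¹

Step 1: For overall order n, rate = k × (concentration)^n.
Step 2: Rate has units M·day⁻¹; concentration term has units M^3.
Step 3: k = rate / (concentration)^n, so units of k = M^(1-3)·day⁻¹ = M⁻²·day⁻¹.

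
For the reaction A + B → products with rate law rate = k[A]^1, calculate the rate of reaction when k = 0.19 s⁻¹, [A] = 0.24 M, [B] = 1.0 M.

0.0456 M/s

Step 1: The rate law is rate = k[A]^1
Step 2: Note that the rate does not depend on [B] (zero order in B).
Step 3: rate = 0.19 × (0.24)^1 = 0.0456 M/s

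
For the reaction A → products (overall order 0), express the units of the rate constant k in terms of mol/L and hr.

mol/L·hr⁻¹

Step 1: For overall order n, rate = k × (concentration)^n.
Step 2: Rate has units mol/L·hr⁻¹; concentration term has units (mol/L)^0.
Step 3: k = rate / (concentration)^n, so units of k = (mol/L)^(1-0)·hr⁻¹ = mol/L·hr⁻¹.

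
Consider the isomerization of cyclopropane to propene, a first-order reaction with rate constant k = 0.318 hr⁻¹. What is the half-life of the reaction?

2.18 hr

Step 1: For a first-order reaction, t₁/₂ = ln(2)/k
Step 2: t₁/₂ = ln(2)/0.318
Step 3: t₁/₂ = 0.6931/0.318 = 2.18 hr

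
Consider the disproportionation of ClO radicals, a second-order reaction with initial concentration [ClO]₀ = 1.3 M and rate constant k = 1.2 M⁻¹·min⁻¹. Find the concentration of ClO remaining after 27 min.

0.03015 M

Step 1: For a second-order reaction: 1/[ClO] = 1/[ClO]₀ + kt
Step 2: 1/[ClO] = 1/1.3 + 1.2 × 27
Step 3: 1/[ClO] = 0.7692 + 32.4 = 33.17
Step 4: [ClO] = 1/33.17 = 0.03015 M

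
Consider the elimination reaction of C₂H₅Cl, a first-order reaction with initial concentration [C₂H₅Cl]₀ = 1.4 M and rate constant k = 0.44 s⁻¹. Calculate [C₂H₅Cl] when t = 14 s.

0.002957 M

Step 1: For a first-order reaction: [C₂H₅Cl] = [C₂H₅Cl]₀ × e^(-kt)
Step 2: [C₂H₅Cl] = 1.4 × e^(-0.44 × 14)
Step 3: [C₂H₅Cl] = 1.4 × e^(-6.16)
Step 4: [C₂H₅Cl] = 1.4 × 0.00211225 = 0.002957 M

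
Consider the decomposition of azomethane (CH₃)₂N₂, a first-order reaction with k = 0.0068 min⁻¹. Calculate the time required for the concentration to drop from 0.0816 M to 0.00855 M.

331.7 min

Step 1: For first-order: t = ln([azomethane]₀/[azomethane])/k
Step 2: t = ln(0.0816/0.00855)/0.0068
Step 3: t = ln(9.544)/0.0068
Step 4: t = 2.256/0.0068 = 331.7 min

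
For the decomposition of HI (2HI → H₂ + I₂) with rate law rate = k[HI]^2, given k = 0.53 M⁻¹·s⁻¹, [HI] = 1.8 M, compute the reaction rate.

1.717 M/s

Step 1: Identify the rate law: rate = k[HI]^2
Step 2: Substitute values: rate = 0.53 × (1.8)^2
Step 3: Calculate: rate = 0.53 × 3.24 = 1.7172 M/s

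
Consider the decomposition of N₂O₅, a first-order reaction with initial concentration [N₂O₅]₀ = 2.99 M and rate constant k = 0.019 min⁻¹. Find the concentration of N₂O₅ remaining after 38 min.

1.452 M

Step 1: For a first-order reaction: [N₂O₅] = [N₂O₅]₀ × e^(-kt)
Step 2: [N₂O₅] = 2.99 × e^(-0.019 × 38)
Step 3: [N₂O₅] = 2.99 × e^(-0.722)
Step 4: [N₂O₅] = 2.99 × 0.48578 = 1.452 M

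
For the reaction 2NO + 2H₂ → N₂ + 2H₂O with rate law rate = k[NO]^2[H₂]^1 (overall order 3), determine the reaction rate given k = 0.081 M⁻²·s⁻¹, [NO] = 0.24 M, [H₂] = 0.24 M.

0.00112 M/s

Step 1: The rate law is rate = k[NO]^2[H₂]^1, overall order = 2+1 = 3
Step 2: Substitute values: rate = 0.081 × (0.24)^2 × (0.24)^1
Step 3: rate = 0.081 × 0.0576 × 0.24 = 0.00111974 M/s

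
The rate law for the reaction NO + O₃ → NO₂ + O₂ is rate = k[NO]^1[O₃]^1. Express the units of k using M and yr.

M⁻¹·yr⁻¹

Step 1: Overall order = 1 + 1 = 2.
Step 2: rate has units M·yr⁻¹; [NO]^1[O₃]^1 has units M^2.
Step 3: k = rate/([NO]^1[O₃]^1), so units of k = M^(1-2)·yr⁻¹ = M⁻¹·yr⁻¹.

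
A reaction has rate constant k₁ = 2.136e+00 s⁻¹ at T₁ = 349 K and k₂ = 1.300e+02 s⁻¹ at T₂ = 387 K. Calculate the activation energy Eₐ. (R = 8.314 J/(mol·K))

121.4 kJ/mol

Step 1: Use the two-temperature Arrhenius form: ln(k₂/k₁) = -Eₐ/R × (1/T₂ - 1/T₁)
Step 2: ln(k₂/k₁) = ln(1.300e+02/2.136e+00) = ln(60.8614) = 4.1086
Step 3: 1/T₂ - 1/T₁ = 1/387 - 1/349 = -2.813502e-04 K⁻¹
Step 4: Eₐ = -R × ln(k₂/k₁) / (1/T₂ - 1/T₁) = -8.314 × 4.1086 / -2.813502e-04
Step 5: Eₐ = 1.2141e+05 J/mol = 121.4 kJ/mol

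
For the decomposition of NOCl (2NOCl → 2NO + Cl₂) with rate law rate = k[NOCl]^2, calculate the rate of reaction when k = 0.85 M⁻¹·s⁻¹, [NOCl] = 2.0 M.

3.4 M/s

Step 1: Identify the rate law: rate = k[NOCl]^2
Step 2: Substitute values: rate = 0.85 × (2.0)^2
Step 3: Calculate: rate = 0.85 × 4 = 3.4 M/s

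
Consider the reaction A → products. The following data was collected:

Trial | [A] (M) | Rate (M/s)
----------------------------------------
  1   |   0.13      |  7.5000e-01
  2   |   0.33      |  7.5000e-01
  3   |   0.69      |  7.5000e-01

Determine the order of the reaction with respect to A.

zeroth order (0)

Step 1: Compare trials - when concentration changes, rate stays constant.
Step 2: rate₂/rate₁ = 7.5000e-01/7.5000e-01 = 1
Step 3: [A]₂/[A]₁ = 0.33/0.13 = 2.538
Step 4: Since rate ratio ≈ (conc ratio)^0, the reaction is zeroth order.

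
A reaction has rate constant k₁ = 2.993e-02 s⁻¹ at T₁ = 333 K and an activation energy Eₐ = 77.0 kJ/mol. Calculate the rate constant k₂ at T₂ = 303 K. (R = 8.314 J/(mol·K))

1.906e-03 s⁻¹

Step 1: Use the two-temperature Arrhenius form: ln(k₂/k₁) = -Eₐ/R × (1/T₂ - 1/T₁)
Step 2: Convert Eₐ to J/mol: 77.0 kJ/mol = 77000 J/mol
Step 3: 1/T₂ - 1/T₁ = 1/303 - 1/333 = 2.973270e-04 K⁻¹
Step 4: ln(k₂/k₁) = -77000/8.314 × 2.973270e-04 = -2.75369
Step 5: k₂ = k₁ × exp(-2.75369) = 2.993e-02 × 6.36924e-02 = 1.906e-03 s⁻¹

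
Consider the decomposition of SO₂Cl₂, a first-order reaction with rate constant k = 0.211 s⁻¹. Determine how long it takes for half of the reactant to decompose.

3.285 s

Step 1: For a first-order reaction, t₁/₂ = ln(2)/k
Step 2: t₁/₂ = ln(2)/0.211
Step 3: t₁/₂ = 0.6931/0.211 = 3.285 s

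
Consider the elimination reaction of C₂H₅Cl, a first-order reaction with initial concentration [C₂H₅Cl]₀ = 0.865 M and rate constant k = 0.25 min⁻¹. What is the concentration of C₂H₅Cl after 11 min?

0.0553 M

Step 1: For a first-order reaction: [C₂H₅Cl] = [C₂H₅Cl]₀ × e^(-kt)
Step 2: [C₂H₅Cl] = 0.865 × e^(-0.25 × 11)
Step 3: [C₂H₅Cl] = 0.865 × e^(-2.75)
Step 4: [C₂H₅Cl] = 0.865 × 0.0639279 = 0.0553 M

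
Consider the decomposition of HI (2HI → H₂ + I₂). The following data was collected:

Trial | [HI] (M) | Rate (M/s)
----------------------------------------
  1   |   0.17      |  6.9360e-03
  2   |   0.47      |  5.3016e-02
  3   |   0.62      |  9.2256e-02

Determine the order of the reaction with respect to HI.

second order (2)

Step 1: Compare trials to find order n where rate₂/rate₁ = ([HI]₂/[HI]₁)^n
Step 2: rate₂/rate₁ = 5.3016e-02/6.9360e-03 = 7.644
Step 3: [HI]₂/[HI]₁ = 0.47/0.17 = 2.765
Step 4: n = ln(7.644)/ln(2.765) = 2.00 ≈ 2
Step 5: The reaction is second order in HI.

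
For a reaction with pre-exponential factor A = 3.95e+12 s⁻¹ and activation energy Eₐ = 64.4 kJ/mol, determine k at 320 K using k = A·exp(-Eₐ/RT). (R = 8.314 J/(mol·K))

1.21e+02 s⁻¹

Step 1: Use the Arrhenius equation: k = A × exp(-Eₐ/RT)
Step 2: Convert Eₐ to J/mol: 64.4 kJ/mol = 64400 J/mol
Step 3: Calculate the exponent: -Eₐ/(RT) = -64400/(8.314 × 320) = -24.20616
Step 4: k = 3.95e+12 × exp(-24.20616)
Step 5: k = 3.95e+12 × 3.07184e-11 = 1.2134e+02 s⁻¹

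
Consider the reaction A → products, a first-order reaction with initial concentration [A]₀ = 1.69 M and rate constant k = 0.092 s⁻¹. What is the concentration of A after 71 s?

0.002461 M

Step 1: For a first-order reaction: [A] = [A]₀ × e^(-kt)
Step 2: [A] = 1.69 × e^(-0.092 × 71)
Step 3: [A] = 1.69 × e^(-6.532)
Step 4: [A] = 1.69 × 0.00145609 = 0.002461 M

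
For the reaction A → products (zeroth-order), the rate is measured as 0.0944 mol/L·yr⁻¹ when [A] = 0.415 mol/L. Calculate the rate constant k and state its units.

0.0944 mol/L·yr⁻¹

Step 1: For a zeroth-order reaction, rate = k (independent of concentration).
Step 2: k = rate = 0.0944 mol/L·yr⁻¹.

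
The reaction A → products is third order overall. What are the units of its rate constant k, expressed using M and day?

M⁻²·day⁻¹

Step 1: For overall order n, rate = k × (concentration)^n.
Step 2: Rate has units M·day⁻¹; concentration term has units M^3.
Step 3: k = rate / (concentration)^n, so units of k = M^(1-3)·day⁻¹ = M⁻²·day⁻¹.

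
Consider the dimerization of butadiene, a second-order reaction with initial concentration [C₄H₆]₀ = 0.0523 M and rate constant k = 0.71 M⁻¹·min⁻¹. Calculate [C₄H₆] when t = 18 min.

0.03135 M

Step 1: For a second-order reaction: 1/[C₄H₆] = 1/[C₄H₆]₀ + kt
Step 2: 1/[C₄H₆] = 1/0.0523 + 0.71 × 18
Step 3: 1/[C₄H₆] = 19.12 + 12.78 = 31.9
Step 4: [C₄H₆] = 1/31.9 = 0.03135 M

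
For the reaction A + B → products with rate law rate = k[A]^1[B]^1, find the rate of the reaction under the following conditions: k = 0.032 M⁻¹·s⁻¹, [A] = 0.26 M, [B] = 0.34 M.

0.002829 M/s

Step 1: The rate law is rate = k[A]^1[B]^1
Step 2: Substitute: rate = 0.032 × (0.26)^1 × (0.34)^1
Step 3: rate = 0.032 × 0.26 × 0.34 = 0.0028288 M/s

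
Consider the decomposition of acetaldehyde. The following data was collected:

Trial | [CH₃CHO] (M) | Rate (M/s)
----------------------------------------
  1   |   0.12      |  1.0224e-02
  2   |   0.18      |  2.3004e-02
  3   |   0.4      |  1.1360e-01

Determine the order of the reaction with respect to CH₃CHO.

second order (2)

Step 1: Compare trials to find order n where rate₂/rate₁ = ([CH₃CHO]₂/[CH₃CHO]₁)^n
Step 2: rate₂/rate₁ = 2.3004e-02/1.0224e-02 = 2.25
Step 3: [CH₃CHO]₂/[CH₃CHO]₁ = 0.18/0.12 = 1.5
Step 4: n = ln(2.25)/ln(1.5) = 2.00 ≈ 2
Step 5: The reaction is second order in CH₃CHO.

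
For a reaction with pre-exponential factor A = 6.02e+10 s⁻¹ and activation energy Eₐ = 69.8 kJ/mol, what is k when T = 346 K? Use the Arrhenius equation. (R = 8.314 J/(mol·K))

1.74e+00 s⁻¹

Step 1: Use the Arrhenius equation: k = A × exp(-Eₐ/RT)
Step 2: Convert Eₐ to J/mol: 69.8 kJ/mol = 69800 J/mol
Step 3: Calculate the exponent: -Eₐ/(RT) = -69800/(8.314 × 346) = -24.26439
Step 4: k = 6.02e+10 × exp(-24.26439)
Step 5: k = 6.02e+10 × 2.89807e-11 = 1.7446e+00 s⁻¹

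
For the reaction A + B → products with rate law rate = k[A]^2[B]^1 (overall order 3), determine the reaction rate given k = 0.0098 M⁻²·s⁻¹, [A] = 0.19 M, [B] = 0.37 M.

0.0001309 M/s

Step 1: The rate law is rate = k[A]^2[B]^1, overall order = 2+1 = 3
Step 2: Substitute values: rate = 0.0098 × (0.19)^2 × (0.37)^1
Step 3: rate = 0.0098 × 0.0361 × 0.37 = 0.000130899 M/s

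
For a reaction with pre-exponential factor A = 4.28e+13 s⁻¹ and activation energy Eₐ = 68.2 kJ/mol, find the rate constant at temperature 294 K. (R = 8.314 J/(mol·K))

3.27e+01 s⁻¹

Step 1: Use the Arrhenius equation: k = A × exp(-Eₐ/RT)
Step 2: Convert Eₐ to J/mol: 68.2 kJ/mol = 68200 J/mol
Step 3: Calculate the exponent: -Eₐ/(RT) = -68200/(8.314 × 294) = -27.90147
Step 4: k = 4.28e+13 × exp(-27.90147)
Step 5: k = 4.28e+13 × 7.63037e-13 = 3.2658e+01 s⁻¹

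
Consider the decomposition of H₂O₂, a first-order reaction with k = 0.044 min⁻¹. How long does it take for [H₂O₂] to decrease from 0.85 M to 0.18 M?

35.28 min

Step 1: For first-order: t = ln([H₂O₂]₀/[H₂O₂])/k
Step 2: t = ln(0.85/0.18)/0.044
Step 3: t = ln(4.722)/0.044
Step 4: t = 1.552/0.044 = 35.28 min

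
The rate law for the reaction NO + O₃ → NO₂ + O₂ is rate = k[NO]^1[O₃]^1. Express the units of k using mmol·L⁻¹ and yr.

(mmol·L⁻¹)⁻¹·yr⁻¹

Step 1: Overall order = 1 + 1 = 2.
Step 2: rate has units mmol·L⁻¹·yr⁻¹; [NO]^1[O₃]^1 has units (mmol·L⁻¹)^2.
Step 3: k = rate/([NO]^1[O₃]^1), so units of k = (mmol·L⁻¹)^(1-2)·yr⁻¹ = (mmol·L⁻¹)⁻¹·yr⁻¹.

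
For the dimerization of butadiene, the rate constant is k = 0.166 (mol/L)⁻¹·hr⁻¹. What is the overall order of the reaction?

second order (2)

Step 1: The units of k for an nth-order reaction are (concentration)^(1-n)·(time)⁻¹.
Step 2: Here k has units (mol/L)⁻¹·hr⁻¹, so the concentration exponent is -1.
Step 3: 1 - n = -1 ⇒ n = 2. The reaction is second order.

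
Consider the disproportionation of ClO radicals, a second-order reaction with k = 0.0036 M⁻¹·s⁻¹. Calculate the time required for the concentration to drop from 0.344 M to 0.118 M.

1547 s

Step 1: For second-order: t = (1/[ClO] - 1/[ClO]₀)/k
Step 2: t = (1/0.118 - 1/0.344)/0.0036
Step 3: t = (8.475 - 2.907)/0.0036
Step 4: t = 5.568/0.0036 = 1547 s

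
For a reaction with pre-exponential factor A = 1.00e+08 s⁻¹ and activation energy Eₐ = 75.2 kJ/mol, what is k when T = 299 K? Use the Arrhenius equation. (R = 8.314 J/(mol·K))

7.28e-06 s⁻¹

Step 1: Use the Arrhenius equation: k = A × exp(-Eₐ/RT)
Step 2: Convert Eₐ to J/mol: 75.2 kJ/mol = 75200 J/mol
Step 3: Calculate the exponent: -Eₐ/(RT) = -75200/(8.314 × 299) = -30.25078
Step 4: k = 1.00e+08 × exp(-30.25078)
Step 5: k = 1.00e+08 × 7.28204e-14 = 7.2820e-06 s⁻¹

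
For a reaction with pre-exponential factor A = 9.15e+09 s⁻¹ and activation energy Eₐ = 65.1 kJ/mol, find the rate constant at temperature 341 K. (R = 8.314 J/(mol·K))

9.75e-01 s⁻¹

Step 1: Use the Arrhenius equation: k = A × exp(-Eₐ/RT)
Step 2: Convert Eₐ to J/mol: 65.1 kJ/mol = 65100 J/mol
Step 3: Calculate the exponent: -Eₐ/(RT) = -65100/(8.314 × 341) = -22.96236
Step 4: k = 9.15e+09 × exp(-22.96236)
Step 5: k = 9.15e+09 × 1.06555e-10 = 9.7498e-01 s⁻¹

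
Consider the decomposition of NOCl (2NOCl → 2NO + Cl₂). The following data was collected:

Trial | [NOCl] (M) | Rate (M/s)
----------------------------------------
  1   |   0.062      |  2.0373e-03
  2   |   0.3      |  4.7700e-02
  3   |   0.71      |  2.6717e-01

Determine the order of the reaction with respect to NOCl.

second order (2)

Step 1: Compare trials to find order n where rate₂/rate₁ = ([NOCl]₂/[NOCl]₁)^n
Step 2: rate₂/rate₁ = 4.7700e-02/2.0373e-03 = 23.41
Step 3: [NOCl]₂/[NOCl]₁ = 0.3/0.062 = 4.839
Step 4: n = ln(23.41)/ln(4.839) = 2.00 ≈ 2
Step 5: The reaction is second order in NOCl.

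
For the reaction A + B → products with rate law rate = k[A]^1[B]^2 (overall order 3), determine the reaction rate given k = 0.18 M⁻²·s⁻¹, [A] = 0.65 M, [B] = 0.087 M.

0.0008856 M/s

Step 1: The rate law is rate = k[A]^1[B]^2, overall order = 1+2 = 3
Step 2: Substitute values: rate = 0.18 × (0.65)^1 × (0.087)^2
Step 3: rate = 0.18 × 0.65 × 0.007569 = 0.000885573 M/s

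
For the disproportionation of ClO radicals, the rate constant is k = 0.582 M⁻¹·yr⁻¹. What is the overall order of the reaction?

second order (2)

Step 1: The units of k for an nth-order reaction are (concentration)^(1-n)·(time)⁻¹.
Step 2: Here k has units M⁻¹·yr⁻¹, so the concentration exponent is -1.
Step 3: 1 - n = -1 ⇒ n = 2. The reaction is second order.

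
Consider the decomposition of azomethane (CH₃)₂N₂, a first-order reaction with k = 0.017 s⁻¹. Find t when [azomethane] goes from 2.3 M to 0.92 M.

53.9 s

Step 1: For first-order: t = ln([azomethane]₀/[azomethane])/k
Step 2: t = ln(2.3/0.92)/0.017
Step 3: t = ln(2.5)/0.017
Step 4: t = 0.9163/0.017 = 53.9 s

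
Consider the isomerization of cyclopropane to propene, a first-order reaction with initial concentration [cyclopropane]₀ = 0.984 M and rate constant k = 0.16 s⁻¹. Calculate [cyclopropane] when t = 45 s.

0.0007346 M

Step 1: For a first-order reaction: [cyclopropane] = [cyclopropane]₀ × e^(-kt)
Step 2: [cyclopropane] = 0.984 × e^(-0.16 × 45)
Step 3: [cyclopropane] = 0.984 × e^(-7.2)
Step 4: [cyclopropane] = 0.984 × 0.000746586 = 0.0007346 M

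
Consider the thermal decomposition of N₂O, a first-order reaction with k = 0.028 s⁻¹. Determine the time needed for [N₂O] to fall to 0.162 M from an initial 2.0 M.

89.76 s

Step 1: For first-order: t = ln([N₂O]₀/[N₂O])/k
Step 2: t = ln(2.0/0.162)/0.028
Step 3: t = ln(12.35)/0.028
Step 4: t = 2.513/0.028 = 89.76 s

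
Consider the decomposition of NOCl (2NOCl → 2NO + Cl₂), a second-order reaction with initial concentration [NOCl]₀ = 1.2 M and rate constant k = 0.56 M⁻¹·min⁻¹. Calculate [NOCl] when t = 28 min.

0.06056 M

Step 1: For a second-order reaction: 1/[NOCl] = 1/[NOCl]₀ + kt
Step 2: 1/[NOCl] = 1/1.2 + 0.56 × 28
Step 3: 1/[NOCl] = 0.8333 + 15.68 = 16.51
Step 4: [NOCl] = 1/16.51 = 0.06056 M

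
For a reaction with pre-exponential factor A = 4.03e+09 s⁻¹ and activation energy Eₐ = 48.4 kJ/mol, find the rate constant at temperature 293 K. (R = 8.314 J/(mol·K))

9.47e+00 s⁻¹

Step 1: Use the Arrhenius equation: k = A × exp(-Eₐ/RT)
Step 2: Convert Eₐ to J/mol: 48.4 kJ/mol = 48400 J/mol
Step 3: Calculate the exponent: -Eₐ/(RT) = -48400/(8.314 × 293) = -19.86862
Step 4: k = 4.03e+09 × exp(-19.86862)
Step 5: k = 4.03e+09 × 2.35054e-09 = 9.4727e+00 s⁻¹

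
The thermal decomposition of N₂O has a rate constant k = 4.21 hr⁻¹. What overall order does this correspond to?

first order (1)

Step 1: The units of k for an nth-order reaction are (concentration)^(1-n)·(time)⁻¹.
Step 2: Here k has units hr⁻¹, so the concentration exponent is 0.
Step 3: 1 - n = 0 ⇒ n = 1. The reaction is first order.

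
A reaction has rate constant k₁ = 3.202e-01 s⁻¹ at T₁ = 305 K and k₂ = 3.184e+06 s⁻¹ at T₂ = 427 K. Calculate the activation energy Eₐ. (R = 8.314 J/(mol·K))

143.0 kJ/mol

Step 1: Use the two-temperature Arrhenius form: ln(k₂/k₁) = -Eₐ/R × (1/T₂ - 1/T₁)
Step 2: ln(k₂/k₁) = ln(3.184e+06/3.202e-01) = ln(9.94379e+06) = 16.1125
Step 3: 1/T₂ - 1/T₁ = 1/427 - 1/305 = -9.367681e-04 K⁻¹
Step 4: Eₐ = -R × ln(k₂/k₁) / (1/T₂ - 1/T₁) = -8.314 × 16.1125 / -9.367681e-04
Step 5: Eₐ = 1.4300e+05 J/mol = 143.0 kJ/mol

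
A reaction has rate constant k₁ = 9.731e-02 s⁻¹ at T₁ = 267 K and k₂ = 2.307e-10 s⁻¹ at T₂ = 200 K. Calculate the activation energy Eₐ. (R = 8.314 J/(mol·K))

131.6 kJ/mol

Step 1: Use the two-temperature Arrhenius form: ln(k₂/k₁) = -Eₐ/R × (1/T₂ - 1/T₁)
Step 2: ln(k₂/k₁) = ln(2.307e-10/9.731e-02) = ln(2.37077e-09) = -19.86
Step 3: 1/T₂ - 1/T₁ = 1/200 - 1/267 = 1.254682e-03 K⁻¹
Step 4: Eₐ = -R × ln(k₂/k₁) / (1/T₂ - 1/T₁) = -8.314 × -19.86 / 1.254682e-03
Step 5: Eₐ = 1.3160e+05 J/mol = 131.6 kJ/mol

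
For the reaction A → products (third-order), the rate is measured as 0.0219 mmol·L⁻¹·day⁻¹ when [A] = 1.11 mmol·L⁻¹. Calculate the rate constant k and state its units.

0.01601 (mmol·L⁻¹)⁻²·day⁻¹

Step 1: rate = k[A]^3, so k = rate / [A]^3.
Step 2: k = 0.0219 / (1.11)^3 = 0.0219 / 1.368.
Step 3: k = 0.01601 (mmol·L⁻¹)⁻²·day⁻¹.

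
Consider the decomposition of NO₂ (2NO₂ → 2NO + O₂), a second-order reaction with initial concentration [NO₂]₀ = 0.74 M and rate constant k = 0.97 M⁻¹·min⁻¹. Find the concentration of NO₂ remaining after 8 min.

0.1098 M

Step 1: For a second-order reaction: 1/[NO₂] = 1/[NO₂]₀ + kt
Step 2: 1/[NO₂] = 1/0.74 + 0.97 × 8
Step 3: 1/[NO₂] = 1.351 + 7.76 = 9.111
Step 4: [NO₂] = 1/9.111 = 0.1098 M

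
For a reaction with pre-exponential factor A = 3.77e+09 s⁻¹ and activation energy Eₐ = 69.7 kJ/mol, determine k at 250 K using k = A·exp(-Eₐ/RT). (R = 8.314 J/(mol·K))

1.03e-05 s⁻¹

Step 1: Use the Arrhenius equation: k = A × exp(-Eₐ/RT)
Step 2: Convert Eₐ to J/mol: 69.7 kJ/mol = 69700 J/mol
Step 3: Calculate the exponent: -Eₐ/(RT) = -69700/(8.314 × 250) = -33.53380
Step 4: k = 3.77e+09 × exp(-33.53380)
Step 5: k = 3.77e+09 × 2.73184e-15 = 1.0299e-05 s⁻¹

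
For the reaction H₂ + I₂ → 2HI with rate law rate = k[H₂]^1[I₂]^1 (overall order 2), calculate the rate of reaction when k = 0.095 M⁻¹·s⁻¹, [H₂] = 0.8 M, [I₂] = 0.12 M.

0.00912 M/s

Step 1: The rate law is rate = k[H₂]^1[I₂]^1, overall order = 1+1 = 2
Step 2: Substitute values: rate = 0.095 × (0.8)^1 × (0.12)^1
Step 3: rate = 0.095 × 0.8 × 0.12 = 0.00912 M/s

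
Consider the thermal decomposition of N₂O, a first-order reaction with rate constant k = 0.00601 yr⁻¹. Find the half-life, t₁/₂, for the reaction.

115.3 yr

Step 1: For a first-order reaction, t₁/₂ = ln(2)/k
Step 2: t₁/₂ = ln(2)/0.00601
Step 3: t₁/₂ = 0.6931/0.00601 = 115.3 yr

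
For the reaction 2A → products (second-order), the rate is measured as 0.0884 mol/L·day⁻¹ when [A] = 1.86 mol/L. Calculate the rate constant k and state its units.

0.02555 (mol/L)⁻¹·day⁻¹

Step 1: rate = k[A]^2, so k = rate / [A]^2.
Step 2: k = 0.0884 / (1.86)^2 = 0.0884 / 3.46.
Step 3: k = 0.02555 (mol/L)⁻¹·day⁻¹.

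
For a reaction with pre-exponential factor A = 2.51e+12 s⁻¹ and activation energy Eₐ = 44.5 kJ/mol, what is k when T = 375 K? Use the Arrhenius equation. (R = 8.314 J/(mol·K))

1.59e+06 s⁻¹

Step 1: Use the Arrhenius equation: k = A × exp(-Eₐ/RT)
Step 2: Convert Eₐ to J/mol: 44.5 kJ/mol = 44500 J/mol
Step 3: Calculate the exponent: -Eₐ/(RT) = -44500/(8.314 × 375) = -14.27311
Step 4: k = 2.51e+12 × exp(-14.27311)
Step 5: k = 2.51e+12 × 6.32801e-07 = 1.5883e+06 s⁻¹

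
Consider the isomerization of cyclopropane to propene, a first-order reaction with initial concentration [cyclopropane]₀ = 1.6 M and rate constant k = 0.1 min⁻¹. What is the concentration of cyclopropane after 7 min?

0.7945 M

Step 1: For a first-order reaction: [cyclopropane] = [cyclopropane]₀ × e^(-kt)
Step 2: [cyclopropane] = 1.6 × e^(-0.1 × 7)
Step 3: [cyclopropane] = 1.6 × e^(-0.7)
Step 4: [cyclopropane] = 1.6 × 0.496585 = 0.7945 M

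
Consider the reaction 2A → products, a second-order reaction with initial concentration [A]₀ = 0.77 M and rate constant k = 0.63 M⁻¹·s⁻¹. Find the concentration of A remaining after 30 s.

0.04951 M

Step 1: For a second-order reaction: 1/[A] = 1/[A]₀ + kt
Step 2: 1/[A] = 1/0.77 + 0.63 × 30
Step 3: 1/[A] = 1.299 + 18.9 = 20.2
Step 4: [A] = 1/20.2 = 0.04951 M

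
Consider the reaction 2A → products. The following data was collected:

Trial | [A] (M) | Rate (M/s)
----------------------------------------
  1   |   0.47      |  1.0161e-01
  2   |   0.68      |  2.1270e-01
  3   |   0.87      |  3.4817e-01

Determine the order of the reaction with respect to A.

second order (2)

Step 1: Compare trials to find order n where rate₂/rate₁ = ([A]₂/[A]₁)^n
Step 2: rate₂/rate₁ = 2.1270e-01/1.0161e-01 = 2.093
Step 3: [A]₂/[A]₁ = 0.68/0.47 = 1.447
Step 4: n = ln(2.093)/ln(1.447) = 2.00 ≈ 2
Step 5: The reaction is second order in A.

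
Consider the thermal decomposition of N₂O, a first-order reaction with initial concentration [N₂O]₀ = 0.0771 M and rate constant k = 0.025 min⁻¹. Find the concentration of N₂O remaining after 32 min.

0.03464 M

Step 1: For a first-order reaction: [N₂O] = [N₂O]₀ × e^(-kt)
Step 2: [N₂O] = 0.0771 × e^(-0.025 × 32)
Step 3: [N₂O] = 0.0771 × e^(-0.8)
Step 4: [N₂O] = 0.0771 × 0.449329 = 0.03464 M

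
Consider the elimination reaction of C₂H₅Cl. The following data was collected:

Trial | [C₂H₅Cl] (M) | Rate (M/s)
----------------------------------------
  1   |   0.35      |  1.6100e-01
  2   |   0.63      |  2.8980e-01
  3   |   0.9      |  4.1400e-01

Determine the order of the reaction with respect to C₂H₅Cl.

first order (1)

Step 1: Compare trials to find order n where rate₂/rate₁ = ([C₂H₅Cl]₂/[C₂H₅Cl]₁)^n
Step 2: rate₂/rate₁ = 2.8980e-01/1.6100e-01 = 1.8
Step 3: [C₂H₅Cl]₂/[C₂H₅Cl]₁ = 0.63/0.35 = 1.8
Step 4: n = ln(1.8)/ln(1.8) = 1.00 ≈ 1
Step 5: The reaction is first order in C₂H₅Cl.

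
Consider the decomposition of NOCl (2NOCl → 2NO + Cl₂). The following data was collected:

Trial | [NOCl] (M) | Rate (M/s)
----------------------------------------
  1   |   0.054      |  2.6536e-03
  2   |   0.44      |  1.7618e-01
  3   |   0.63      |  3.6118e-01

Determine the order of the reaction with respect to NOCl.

second order (2)

Step 1: Compare trials to find order n where rate₂/rate₁ = ([NOCl]₂/[NOCl]₁)^n
Step 2: rate₂/rate₁ = 1.7618e-01/2.6536e-03 = 66.39
Step 3: [NOCl]₂/[NOCl]₁ = 0.44/0.054 = 8.148
Step 4: n = ln(66.39)/ln(8.148) = 2.00 ≈ 2
Step 5: The reaction is second order in NOCl.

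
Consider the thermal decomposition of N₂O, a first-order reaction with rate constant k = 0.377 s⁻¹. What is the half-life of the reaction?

1.839 s

Step 1: For a first-order reaction, t₁/₂ = ln(2)/k
Step 2: t₁/₂ = ln(2)/0.377
Step 3: t₁/₂ = 0.6931/0.377 = 1.839 s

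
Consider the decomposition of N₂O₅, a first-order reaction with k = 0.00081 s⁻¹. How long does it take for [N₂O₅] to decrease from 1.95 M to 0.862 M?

1008 s

Step 1: For first-order: t = ln([N₂O₅]₀/[N₂O₅])/k
Step 2: t = ln(1.95/0.862)/0.00081
Step 3: t = ln(2.262)/0.00081
Step 4: t = 0.8163/0.00081 = 1008 s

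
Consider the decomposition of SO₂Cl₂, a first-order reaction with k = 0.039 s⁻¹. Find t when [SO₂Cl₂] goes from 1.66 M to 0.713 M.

21.67 s

Step 1: For first-order: t = ln([SO₂Cl₂]₀/[SO₂Cl₂])/k
Step 2: t = ln(1.66/0.713)/0.039
Step 3: t = ln(2.328)/0.039
Step 4: t = 0.8451/0.039 = 21.67 s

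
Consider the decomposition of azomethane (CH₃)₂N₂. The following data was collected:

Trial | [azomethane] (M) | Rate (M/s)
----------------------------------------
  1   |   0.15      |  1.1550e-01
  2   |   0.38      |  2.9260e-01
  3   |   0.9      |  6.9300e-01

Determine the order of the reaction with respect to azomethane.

first order (1)

Step 1: Compare trials to find order n where rate₂/rate₁ = ([azomethane]₂/[azomethane]₁)^n
Step 2: rate₂/rate₁ = 2.9260e-01/1.1550e-01 = 2.533
Step 3: [azomethane]₂/[azomethane]₁ = 0.38/0.15 = 2.533
Step 4: n = ln(2.533)/ln(2.533) = 1.00 ≈ 1
Step 5: The reaction is first order in azomethane.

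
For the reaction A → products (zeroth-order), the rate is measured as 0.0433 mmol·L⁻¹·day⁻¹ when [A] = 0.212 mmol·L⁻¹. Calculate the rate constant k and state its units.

0.0433 mmol·L⁻¹·day⁻¹

Step 1: For a zeroth-order reaction, rate = k (independent of concentration).
Step 2: k = rate = 0.0433 mmol·L⁻¹·day⁻¹.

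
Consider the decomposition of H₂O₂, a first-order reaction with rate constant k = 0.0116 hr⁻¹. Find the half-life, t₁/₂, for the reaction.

59.75 hr

Step 1: For a first-order reaction, t₁/₂ = ln(2)/k
Step 2: t₁/₂ = ln(2)/0.0116
Step 3: t₁/₂ = 0.6931/0.0116 = 59.75 hr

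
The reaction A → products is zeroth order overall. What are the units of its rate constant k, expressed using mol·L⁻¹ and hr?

mol·L⁻¹·hr⁻¹

Step 1: For overall order n, rate = k × (concentration)^n.
Step 2: Rate has units mol·L⁻¹·hr⁻¹; concentration term has units (mol·L⁻¹)^0.
Step 3: k = rate / (concentration)^n, so units of k = (mol·L⁻¹)^(1-0)·hr⁻¹ = mol·L⁻¹·hr⁻¹.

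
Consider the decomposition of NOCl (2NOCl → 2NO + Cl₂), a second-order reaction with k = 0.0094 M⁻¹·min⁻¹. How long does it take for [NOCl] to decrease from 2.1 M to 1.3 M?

31.17 min

Step 1: For second-order: t = (1/[NOCl] - 1/[NOCl]₀)/k
Step 2: t = (1/1.3 - 1/2.1)/0.0094
Step 3: t = (0.7692 - 0.4762)/0.0094
Step 4: t = 0.293/0.0094 = 31.17 min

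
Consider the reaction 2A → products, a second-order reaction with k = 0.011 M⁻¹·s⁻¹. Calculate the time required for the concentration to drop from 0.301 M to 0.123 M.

437.1 s

Step 1: For second-order: t = (1/[A] - 1/[A]₀)/k
Step 2: t = (1/0.123 - 1/0.301)/0.011
Step 3: t = (8.13 - 3.322)/0.011
Step 4: t = 4.808/0.011 = 437.1 s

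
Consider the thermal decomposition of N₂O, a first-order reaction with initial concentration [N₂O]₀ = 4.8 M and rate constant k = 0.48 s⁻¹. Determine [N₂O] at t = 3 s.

1.137 M

Step 1: For a first-order reaction: [N₂O] = [N₂O]₀ × e^(-kt)
Step 2: [N₂O] = 4.8 × e^(-0.48 × 3)
Step 3: [N₂O] = 4.8 × e^(-1.44)
Step 4: [N₂O] = 4.8 × 0.236928 = 1.137 M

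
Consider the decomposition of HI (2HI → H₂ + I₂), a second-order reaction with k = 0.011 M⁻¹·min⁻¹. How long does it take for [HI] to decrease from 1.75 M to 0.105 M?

813.9 min

Step 1: For second-order: t = (1/[HI] - 1/[HI]₀)/k
Step 2: t = (1/0.105 - 1/1.75)/0.011
Step 3: t = (9.524 - 0.5714)/0.011
Step 4: t = 8.952/0.011 = 813.9 min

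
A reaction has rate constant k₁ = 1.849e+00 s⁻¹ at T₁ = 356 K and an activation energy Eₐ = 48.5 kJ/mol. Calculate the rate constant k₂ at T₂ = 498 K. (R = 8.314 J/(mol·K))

1.978e+02 s⁻¹

Step 1: Use the two-temperature Arrhenius form: ln(k₂/k₁) = -Eₐ/R × (1/T₂ - 1/T₁)
Step 2: Convert Eₐ to J/mol: 48.5 kJ/mol = 48500 J/mol
Step 3: 1/T₂ - 1/T₁ = 1/498 - 1/356 = -8.009566e-04 K⁻¹
Step 4: ln(k₂/k₁) = -48500/8.314 × -8.009566e-04 = 4.67241
Step 5: k₂ = k₁ × exp(4.67241) = 1.849e+00 × 1.06955e+02 = 1.978e+02 s⁻¹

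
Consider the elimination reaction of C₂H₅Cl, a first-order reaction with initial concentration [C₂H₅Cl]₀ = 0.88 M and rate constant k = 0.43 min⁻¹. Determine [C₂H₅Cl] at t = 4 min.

0.1576 M

Step 1: For a first-order reaction: [C₂H₅Cl] = [C₂H₅Cl]₀ × e^(-kt)
Step 2: [C₂H₅Cl] = 0.88 × e^(-0.43 × 4)
Step 3: [C₂H₅Cl] = 0.88 × e^(-1.72)
Step 4: [C₂H₅Cl] = 0.88 × 0.179066 = 0.1576 M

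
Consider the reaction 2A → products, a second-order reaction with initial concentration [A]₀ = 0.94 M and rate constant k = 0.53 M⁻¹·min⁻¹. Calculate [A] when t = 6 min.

0.2356 M

Step 1: For a second-order reaction: 1/[A] = 1/[A]₀ + kt
Step 2: 1/[A] = 1/0.94 + 0.53 × 6
Step 3: 1/[A] = 1.064 + 3.18 = 4.244
Step 4: [A] = 1/4.244 = 0.2356 M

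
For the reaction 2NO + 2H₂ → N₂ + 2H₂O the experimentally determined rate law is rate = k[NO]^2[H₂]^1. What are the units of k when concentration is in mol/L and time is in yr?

(mol/L)⁻²·yr⁻¹

Step 1: Overall order = 2 + 1 = 3.
Step 2: rate has units mol/L·yr⁻¹; [NO]^2[H₂]^1 has units (mol/L)^3.
Step 3: k = rate/([NO]^2[H₂]^1), so units of k = (mol/L)^(1-3)·yr⁻¹ = (mol/L)⁻²·yr⁻¹.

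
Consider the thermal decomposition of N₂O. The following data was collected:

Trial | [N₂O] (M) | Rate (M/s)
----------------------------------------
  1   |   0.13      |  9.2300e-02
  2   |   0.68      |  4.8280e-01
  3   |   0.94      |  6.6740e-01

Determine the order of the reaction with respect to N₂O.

first order (1)

Step 1: Compare trials to find order n where rate₂/rate₁ = ([N₂O]₂/[N₂O]₁)^n
Step 2: rate₂/rate₁ = 4.8280e-01/9.2300e-02 = 5.231
Step 3: [N₂O]₂/[N₂O]₁ = 0.68/0.13 = 5.231
Step 4: n = ln(5.231)/ln(5.231) = 1.00 ≈ 1
Step 5: The reaction is first order in N₂O.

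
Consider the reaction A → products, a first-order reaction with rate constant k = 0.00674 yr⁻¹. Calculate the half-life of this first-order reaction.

102.8 yr

Step 1: For a first-order reaction, t₁/₂ = ln(2)/k
Step 2: t₁/₂ = ln(2)/0.00674
Step 3: t₁/₂ = 0.6931/0.00674 = 102.8 yr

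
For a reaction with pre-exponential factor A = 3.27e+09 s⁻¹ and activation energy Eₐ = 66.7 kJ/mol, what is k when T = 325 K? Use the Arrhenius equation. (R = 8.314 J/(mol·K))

6.22e-02 s⁻¹

Step 1: Use the Arrhenius equation: k = A × exp(-Eₐ/RT)
Step 2: Convert Eₐ to J/mol: 66.7 kJ/mol = 66700 J/mol
Step 3: Calculate the exponent: -Eₐ/(RT) = -66700/(8.314 × 325) = -24.68496
Step 4: k = 3.27e+09 × exp(-24.68496)
Step 5: k = 3.27e+09 × 1.90308e-11 = 6.2231e-02 s⁻¹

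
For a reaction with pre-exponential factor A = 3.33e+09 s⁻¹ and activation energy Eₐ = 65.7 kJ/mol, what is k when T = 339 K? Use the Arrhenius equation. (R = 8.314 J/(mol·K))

2.50e-01 s⁻¹

Step 1: Use the Arrhenius equation: k = A × exp(-Eₐ/RT)
Step 2: Convert Eₐ to J/mol: 65.7 kJ/mol = 65700 J/mol
Step 3: Calculate the exponent: -Eₐ/(RT) = -65700/(8.314 × 339) = -23.31072
Step 4: k = 3.33e+09 × exp(-23.31072)
Step 5: k = 3.33e+09 × 7.52113e-11 = 2.5045e-01 s⁻¹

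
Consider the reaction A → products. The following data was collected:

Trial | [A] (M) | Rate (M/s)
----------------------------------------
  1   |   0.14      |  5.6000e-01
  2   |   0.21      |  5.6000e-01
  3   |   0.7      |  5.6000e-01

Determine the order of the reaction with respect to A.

zeroth order (0)

Step 1: Compare trials - when concentration changes, rate stays constant.
Step 2: rate₂/rate₁ = 5.6000e-01/5.6000e-01 = 1
Step 3: [A]₂/[A]₁ = 0.21/0.14 = 1.5
Step 4: Since rate ratio ≈ (conc ratio)^0, the reaction is zeroth order.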